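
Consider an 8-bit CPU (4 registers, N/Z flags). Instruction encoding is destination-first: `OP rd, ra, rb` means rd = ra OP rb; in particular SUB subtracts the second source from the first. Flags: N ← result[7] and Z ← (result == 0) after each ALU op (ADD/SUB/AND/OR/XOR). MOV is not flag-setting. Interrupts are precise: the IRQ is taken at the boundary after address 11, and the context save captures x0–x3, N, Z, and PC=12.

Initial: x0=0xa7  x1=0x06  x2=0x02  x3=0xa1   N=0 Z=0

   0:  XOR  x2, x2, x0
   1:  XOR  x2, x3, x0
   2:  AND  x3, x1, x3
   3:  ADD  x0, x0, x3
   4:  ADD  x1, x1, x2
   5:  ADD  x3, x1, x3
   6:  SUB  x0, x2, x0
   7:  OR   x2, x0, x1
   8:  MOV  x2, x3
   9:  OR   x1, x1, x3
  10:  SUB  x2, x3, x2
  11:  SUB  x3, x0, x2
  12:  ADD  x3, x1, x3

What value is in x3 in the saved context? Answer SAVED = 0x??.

after  0: x0=0xa7 x1=0x06 x2=0xa5 x3=0xa1  N=1 Z=0
after  1: x0=0xa7 x1=0x06 x2=0x06 x3=0xa1  N=0 Z=0
after  2: x0=0xa7 x1=0x06 x2=0x06 x3=0x00  N=0 Z=1
after  3: x0=0xa7 x1=0x06 x2=0x06 x3=0x00  N=1 Z=0
after  4: x0=0xa7 x1=0x0c x2=0x06 x3=0x00  N=0 Z=0
after  5: x0=0xa7 x1=0x0c x2=0x06 x3=0x0c  N=0 Z=0
after  6: x0=0x5f x1=0x0c x2=0x06 x3=0x0c  N=0 Z=0
after  7: x0=0x5f x1=0x0c x2=0x5f x3=0x0c  N=0 Z=0
after  8: x0=0x5f x1=0x0c x2=0x0c x3=0x0c  N=0 Z=0
after  9: x0=0x5f x1=0x0c x2=0x0c x3=0x0c  N=0 Z=0
after 10: x0=0x5f x1=0x0c x2=0x00 x3=0x0c  N=0 Z=1
after 11: x0=0x5f x1=0x0c x2=0x00 x3=0x5f  N=0 Z=0
-- IRQ taken; context saved, return-PC = 12 --

SAVED = 0x5f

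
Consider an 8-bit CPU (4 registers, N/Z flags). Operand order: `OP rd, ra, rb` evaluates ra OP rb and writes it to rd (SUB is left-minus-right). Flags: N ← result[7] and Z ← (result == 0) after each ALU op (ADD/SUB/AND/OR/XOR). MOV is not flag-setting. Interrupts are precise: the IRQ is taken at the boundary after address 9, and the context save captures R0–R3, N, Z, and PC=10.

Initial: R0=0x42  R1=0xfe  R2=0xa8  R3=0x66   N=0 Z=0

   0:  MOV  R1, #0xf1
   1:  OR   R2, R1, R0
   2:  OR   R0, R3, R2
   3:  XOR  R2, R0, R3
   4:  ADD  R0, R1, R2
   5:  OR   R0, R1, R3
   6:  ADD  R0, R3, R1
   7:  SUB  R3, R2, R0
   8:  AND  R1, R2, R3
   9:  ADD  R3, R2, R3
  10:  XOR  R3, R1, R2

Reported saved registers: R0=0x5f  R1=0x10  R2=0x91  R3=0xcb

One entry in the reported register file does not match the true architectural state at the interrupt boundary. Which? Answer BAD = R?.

after  0: R0=0x42 R1=0xf1 R2=0xa8 R3=0x66  N=0 Z=0
after  1: R0=0x42 R1=0xf1 R2=0xf3 R3=0x66  N=1 Z=0
after  2: R0=0xf7 R1=0xf1 R2=0xf3 R3=0x66  N=1 Z=0
after  3: R0=0xf7 R1=0xf1 R2=0x91 R3=0x66  N=1 Z=0
after  4: R0=0x82 R1=0xf1 R2=0x91 R3=0x66  N=1 Z=0
after  5: R0=0xf7 R1=0xf1 R2=0x91 R3=0x66  N=1 Z=0
after  6: R0=0x57 R1=0xf1 R2=0x91 R3=0x66  N=0 Z=0
after  7: R0=0x57 R1=0xf1 R2=0x91 R3=0x3a  N=0 Z=0
after  8: R0=0x57 R1=0x10 R2=0x91 R3=0x3a  N=0 Z=0
after  9: R0=0x57 R1=0x10 R2=0x91 R3=0xcb  N=1 Z=0
-- IRQ taken; context saved, return-PC = 10 --
mismatch: R0: reported 0x5f vs actual 0x57

BAD = R0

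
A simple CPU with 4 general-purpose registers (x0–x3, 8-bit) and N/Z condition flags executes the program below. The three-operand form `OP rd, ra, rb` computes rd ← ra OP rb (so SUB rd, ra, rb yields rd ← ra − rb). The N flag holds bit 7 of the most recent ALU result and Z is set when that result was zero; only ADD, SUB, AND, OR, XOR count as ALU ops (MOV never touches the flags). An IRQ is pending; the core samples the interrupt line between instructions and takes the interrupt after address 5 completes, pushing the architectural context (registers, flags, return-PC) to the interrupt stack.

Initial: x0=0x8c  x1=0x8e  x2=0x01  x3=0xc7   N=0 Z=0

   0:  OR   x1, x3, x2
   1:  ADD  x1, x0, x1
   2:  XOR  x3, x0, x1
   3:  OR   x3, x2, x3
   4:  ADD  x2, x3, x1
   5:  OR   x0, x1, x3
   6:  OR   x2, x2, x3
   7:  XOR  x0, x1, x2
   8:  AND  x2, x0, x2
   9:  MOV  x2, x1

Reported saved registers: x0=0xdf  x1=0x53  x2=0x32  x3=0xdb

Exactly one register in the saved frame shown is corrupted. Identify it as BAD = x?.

after  0: x0=0x8c x1=0xc7 x2=0x01 x3=0xc7  N=1 Z=0
after  1: x0=0x8c x1=0x53 x2=0x01 x3=0xc7  N=0 Z=0
after  2: x0=0x8c x1=0x53 x2=0x01 x3=0xdf  N=1 Z=0
after  3: x0=0x8c x1=0x53 x2=0x01 x3=0xdf  N=1 Z=0
after  4: x0=0x8c x1=0x53 x2=0x32 x3=0xdf  N=0 Z=0
after  5: x0=0xdf x1=0x53 x2=0x32 x3=0xdf  N=1 Z=0
-- IRQ taken; context saved, return-PC = 6 --
mismatch: x3: reported 0xdb vs actual 0xdf

BAD = x3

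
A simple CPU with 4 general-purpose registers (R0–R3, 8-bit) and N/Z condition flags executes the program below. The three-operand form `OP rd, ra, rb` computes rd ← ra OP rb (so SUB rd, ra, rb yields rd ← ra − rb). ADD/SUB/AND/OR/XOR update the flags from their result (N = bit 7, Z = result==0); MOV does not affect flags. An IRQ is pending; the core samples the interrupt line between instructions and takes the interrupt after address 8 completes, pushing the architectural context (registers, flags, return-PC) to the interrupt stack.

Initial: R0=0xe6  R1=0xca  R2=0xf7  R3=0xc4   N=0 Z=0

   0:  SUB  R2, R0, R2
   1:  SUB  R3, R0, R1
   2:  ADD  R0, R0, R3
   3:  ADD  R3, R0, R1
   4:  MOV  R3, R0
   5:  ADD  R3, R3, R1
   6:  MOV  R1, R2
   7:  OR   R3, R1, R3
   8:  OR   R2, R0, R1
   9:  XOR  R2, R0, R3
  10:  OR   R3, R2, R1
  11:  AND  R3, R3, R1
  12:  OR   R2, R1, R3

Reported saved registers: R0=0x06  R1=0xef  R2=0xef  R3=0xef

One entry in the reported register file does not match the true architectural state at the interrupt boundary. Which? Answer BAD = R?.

BAD = R0

after  0: R0=0xe6 R1=0xca R2=0xef R3=0xc4  N=1 Z=0
after  1: R0=0xe6 R1=0xca R2=0xef R3=0x1c  N=0 Z=0
after  2: R0=0x02 R1=0xca R2=0xef R3=0x1c  N=0 Z=0
after  3: R0=0x02 R1=0xca R2=0xef R3=0xcc  N=1 Z=0
after  4: R0=0x02 R1=0xca R2=0xef R3=0x02  N=1 Z=0
after  5: R0=0x02 R1=0xca R2=0xef R3=0xcc  N=1 Z=0
after  6: R0=0x02 R1=0xef R2=0xef R3=0xcc  N=1 Z=0
after  7: R0=0x02 R1=0xef R2=0xef R3=0xef  N=1 Z=0
after  8: R0=0x02 R1=0xef R2=0xef R3=0xef  N=1 Z=0
-- IRQ taken; context saved, return-PC = 9 --
mismatch: R0: reported 0x06 vs actual 0x02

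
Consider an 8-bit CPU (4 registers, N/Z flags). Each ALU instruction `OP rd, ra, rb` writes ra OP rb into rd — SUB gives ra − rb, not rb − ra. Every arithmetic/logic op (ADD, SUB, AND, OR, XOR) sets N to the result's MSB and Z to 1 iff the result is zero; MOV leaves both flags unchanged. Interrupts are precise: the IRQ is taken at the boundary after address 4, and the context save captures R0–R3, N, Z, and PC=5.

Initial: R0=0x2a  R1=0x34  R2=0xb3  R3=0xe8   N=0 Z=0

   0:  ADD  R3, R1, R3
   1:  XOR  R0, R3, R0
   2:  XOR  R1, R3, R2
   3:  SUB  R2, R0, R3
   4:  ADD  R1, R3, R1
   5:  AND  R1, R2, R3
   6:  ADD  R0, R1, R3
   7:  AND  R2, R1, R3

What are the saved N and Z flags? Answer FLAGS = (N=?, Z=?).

after  0: R0=0x2a R1=0x34 R2=0xb3 R3=0x1c  N=0 Z=0
after  1: R0=0x36 R1=0x34 R2=0xb3 R3=0x1c  N=0 Z=0
after  2: R0=0x36 R1=0xaf R2=0xb3 R3=0x1c  N=1 Z=0
after  3: R0=0x36 R1=0xaf R2=0x1a R3=0x1c  N=0 Z=0
after  4: R0=0x36 R1=0xcb R2=0x1a R3=0x1c  N=1 Z=0
-- IRQ taken; context saved, return-PC = 5 --

FLAGS = (N=1, Z=0)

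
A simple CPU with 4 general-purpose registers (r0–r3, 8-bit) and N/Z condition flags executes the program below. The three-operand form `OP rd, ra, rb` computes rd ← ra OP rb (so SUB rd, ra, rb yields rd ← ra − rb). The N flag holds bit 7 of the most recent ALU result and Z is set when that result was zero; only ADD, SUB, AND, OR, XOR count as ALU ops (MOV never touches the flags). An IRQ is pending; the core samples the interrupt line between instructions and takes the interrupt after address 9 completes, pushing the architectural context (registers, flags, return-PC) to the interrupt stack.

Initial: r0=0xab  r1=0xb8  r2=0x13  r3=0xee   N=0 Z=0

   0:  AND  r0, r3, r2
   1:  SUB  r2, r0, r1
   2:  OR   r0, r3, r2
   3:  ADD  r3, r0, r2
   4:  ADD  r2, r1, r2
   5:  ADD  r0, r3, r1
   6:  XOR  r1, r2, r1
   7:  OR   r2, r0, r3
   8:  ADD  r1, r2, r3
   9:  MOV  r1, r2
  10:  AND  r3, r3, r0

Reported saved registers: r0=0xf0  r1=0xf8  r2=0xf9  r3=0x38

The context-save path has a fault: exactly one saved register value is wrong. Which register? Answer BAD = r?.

BAD = r2

after  0: r0=0x02 r1=0xb8 r2=0x13 r3=0xee  N=0 Z=0
after  1: r0=0x02 r1=0xb8 r2=0x4a r3=0xee  N=0 Z=0
after  2: r0=0xee r1=0xb8 r2=0x4a r3=0xee  N=1 Z=0
after  3: r0=0xee r1=0xb8 r2=0x4a r3=0x38  N=0 Z=0
after  4: r0=0xee r1=0xb8 r2=0x02 r3=0x38  N=0 Z=0
after  5: r0=0xf0 r1=0xb8 r2=0x02 r3=0x38  N=1 Z=0
after  6: r0=0xf0 r1=0xba r2=0x02 r3=0x38  N=1 Z=0
after  7: r0=0xf0 r1=0xba r2=0xf8 r3=0x38  N=1 Z=0
after  8: r0=0xf0 r1=0x30 r2=0xf8 r3=0x38  N=0 Z=0
after  9: r0=0xf0 r1=0xf8 r2=0xf8 r3=0x38  N=0 Z=0
-- IRQ taken; context saved, return-PC = 10 --
mismatch: r2: reported 0xf9 vs actual 0xf8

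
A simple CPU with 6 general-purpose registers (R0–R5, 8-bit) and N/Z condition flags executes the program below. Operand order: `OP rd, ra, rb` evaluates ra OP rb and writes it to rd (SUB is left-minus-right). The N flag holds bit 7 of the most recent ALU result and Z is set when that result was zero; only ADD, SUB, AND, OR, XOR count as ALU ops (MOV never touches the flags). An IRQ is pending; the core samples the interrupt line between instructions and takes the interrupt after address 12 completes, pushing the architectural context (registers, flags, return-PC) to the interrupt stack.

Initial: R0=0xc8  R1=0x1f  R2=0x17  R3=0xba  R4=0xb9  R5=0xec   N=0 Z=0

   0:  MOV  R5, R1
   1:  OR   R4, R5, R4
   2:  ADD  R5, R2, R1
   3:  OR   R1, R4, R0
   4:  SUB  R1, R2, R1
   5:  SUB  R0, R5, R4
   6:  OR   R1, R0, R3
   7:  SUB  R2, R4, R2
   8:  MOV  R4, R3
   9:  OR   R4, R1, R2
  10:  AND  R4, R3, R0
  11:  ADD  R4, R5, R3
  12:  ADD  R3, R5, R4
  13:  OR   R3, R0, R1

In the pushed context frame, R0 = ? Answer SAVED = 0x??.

after  0: R0=0xc8 R1=0x1f R2=0x17 R3=0xba R4=0xb9 R5=0x1f  N=0 Z=0
after  1: R0=0xc8 R1=0x1f R2=0x17 R3=0xba R4=0xbf R5=0x1f  N=1 Z=0
after  2: R0=0xc8 R1=0x1f R2=0x17 R3=0xba R4=0xbf R5=0x36  N=0 Z=0
after  3: R0=0xc8 R1=0xff R2=0x17 R3=0xba R4=0xbf R5=0x36  N=1 Z=0
after  4: R0=0xc8 R1=0x18 R2=0x17 R3=0xba R4=0xbf R5=0x36  N=0 Z=0
after  5: R0=0x77 R1=0x18 R2=0x17 R3=0xba R4=0xbf R5=0x36  N=0 Z=0
after  6: R0=0x77 R1=0xff R2=0x17 R3=0xba R4=0xbf R5=0x36  N=1 Z=0
after  7: R0=0x77 R1=0xff R2=0xa8 R3=0xba R4=0xbf R5=0x36  N=1 Z=0
after  8: R0=0x77 R1=0xff R2=0xa8 R3=0xba R4=0xba R5=0x36  N=1 Z=0
after  9: R0=0x77 R1=0xff R2=0xa8 R3=0xba R4=0xff R5=0x36  N=1 Z=0
after 10: R0=0x77 R1=0xff R2=0xa8 R3=0xba R4=0x32 R5=0x36  N=0 Z=0
after 11: R0=0x77 R1=0xff R2=0xa8 R3=0xba R4=0xf0 R5=0x36  N=1 Z=0
after 12: R0=0x77 R1=0xff R2=0xa8 R3=0x26 R4=0xf0 R5=0x36  N=0 Z=0
-- IRQ taken; context saved, return-PC = 13 --

SAVED = 0x77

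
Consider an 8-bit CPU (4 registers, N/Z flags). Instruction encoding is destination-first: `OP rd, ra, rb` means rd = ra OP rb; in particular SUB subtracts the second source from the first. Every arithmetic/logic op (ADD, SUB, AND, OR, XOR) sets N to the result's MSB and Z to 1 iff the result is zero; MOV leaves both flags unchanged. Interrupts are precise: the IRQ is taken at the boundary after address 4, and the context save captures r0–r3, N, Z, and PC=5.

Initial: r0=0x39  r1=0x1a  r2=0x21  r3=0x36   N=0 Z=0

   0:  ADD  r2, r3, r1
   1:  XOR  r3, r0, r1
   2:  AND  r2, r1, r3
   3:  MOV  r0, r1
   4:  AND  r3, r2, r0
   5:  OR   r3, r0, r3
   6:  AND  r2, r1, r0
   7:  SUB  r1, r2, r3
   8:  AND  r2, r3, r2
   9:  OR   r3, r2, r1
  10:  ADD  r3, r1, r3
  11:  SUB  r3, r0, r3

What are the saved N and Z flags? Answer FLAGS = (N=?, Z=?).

after  0: r0=0x39 r1=0x1a r2=0x50 r3=0x36  N=0 Z=0
after  1: r0=0x39 r1=0x1a r2=0x50 r3=0x23  N=0 Z=0
after  2: r0=0x39 r1=0x1a r2=0x02 r3=0x23  N=0 Z=0
after  3: r0=0x1a r1=0x1a r2=0x02 r3=0x23  N=0 Z=0
after  4: r0=0x1a r1=0x1a r2=0x02 r3=0x02  N=0 Z=0
-- IRQ taken; context saved, return-PC = 5 --

FLAGS = (N=0, Z=0)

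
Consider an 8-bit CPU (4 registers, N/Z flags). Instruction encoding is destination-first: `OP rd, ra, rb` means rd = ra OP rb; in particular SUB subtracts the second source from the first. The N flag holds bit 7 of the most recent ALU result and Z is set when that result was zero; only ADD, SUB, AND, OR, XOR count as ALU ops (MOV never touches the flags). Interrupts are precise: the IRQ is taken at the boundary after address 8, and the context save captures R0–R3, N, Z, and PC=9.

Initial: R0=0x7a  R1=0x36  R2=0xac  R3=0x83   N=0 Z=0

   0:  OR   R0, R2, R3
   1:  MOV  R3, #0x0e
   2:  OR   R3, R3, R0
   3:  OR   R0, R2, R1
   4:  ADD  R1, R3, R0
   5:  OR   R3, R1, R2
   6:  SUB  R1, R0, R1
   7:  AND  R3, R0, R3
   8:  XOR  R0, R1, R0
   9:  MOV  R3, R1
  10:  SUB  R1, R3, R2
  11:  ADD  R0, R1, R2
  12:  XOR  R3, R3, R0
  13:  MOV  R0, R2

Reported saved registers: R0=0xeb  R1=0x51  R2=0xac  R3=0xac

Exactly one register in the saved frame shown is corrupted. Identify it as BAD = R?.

BAD = R0

after  0: R0=0xaf R1=0x36 R2=0xac R3=0x83  N=1 Z=0
after  1: R0=0xaf R1=0x36 R2=0xac R3=0x0e  N=1 Z=0
after  2: R0=0xaf R1=0x36 R2=0xac R3=0xaf  N=1 Z=0
after  3: R0=0xbe R1=0x36 R2=0xac R3=0xaf  N=1 Z=0
after  4: R0=0xbe R1=0x6d R2=0xac R3=0xaf  N=0 Z=0
after  5: R0=0xbe R1=0x6d R2=0xac R3=0xed  N=1 Z=0
after  6: R0=0xbe R1=0x51 R2=0xac R3=0xed  N=0 Z=0
after  7: R0=0xbe R1=0x51 R2=0xac R3=0xac  N=1 Z=0
after  8: R0=0xef R1=0x51 R2=0xac R3=0xac  N=1 Z=0
-- IRQ taken; context saved, return-PC = 9 --
mismatch: R0: reported 0xeb vs actual 0xef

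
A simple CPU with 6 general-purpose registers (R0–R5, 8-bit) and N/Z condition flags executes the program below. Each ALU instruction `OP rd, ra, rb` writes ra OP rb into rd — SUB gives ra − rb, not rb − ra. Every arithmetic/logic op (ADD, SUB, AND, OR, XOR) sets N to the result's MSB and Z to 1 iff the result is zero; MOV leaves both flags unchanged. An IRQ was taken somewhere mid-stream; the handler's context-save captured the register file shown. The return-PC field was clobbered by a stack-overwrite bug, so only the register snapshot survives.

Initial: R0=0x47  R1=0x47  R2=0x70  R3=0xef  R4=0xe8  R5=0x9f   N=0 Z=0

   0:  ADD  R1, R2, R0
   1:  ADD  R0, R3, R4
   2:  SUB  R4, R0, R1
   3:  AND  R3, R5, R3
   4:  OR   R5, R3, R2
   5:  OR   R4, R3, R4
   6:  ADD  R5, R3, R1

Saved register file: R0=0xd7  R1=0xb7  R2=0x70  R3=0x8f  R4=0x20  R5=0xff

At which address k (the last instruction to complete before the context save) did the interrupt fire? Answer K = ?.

K = 4

after  0: R0=0x47 R1=0xb7 R2=0x70 R3=0xef R4=0xe8 R5=0x9f  N=1 Z=0
after  1: R0=0xd7 R1=0xb7 R2=0x70 R3=0xef R4=0xe8 R5=0x9f  N=1 Z=0
after  2: R0=0xd7 R1=0xb7 R2=0x70 R3=0xef R4=0x20 R5=0x9f  N=0 Z=0
after  3: R0=0xd7 R1=0xb7 R2=0x70 R3=0x8f R4=0x20 R5=0x9f  N=1 Z=0
after  4: R0=0xd7 R1=0xb7 R2=0x70 R3=0x8f R4=0x20 R5=0xff  N=1 Z=0
-- IRQ taken; context saved, return-PC = 5 --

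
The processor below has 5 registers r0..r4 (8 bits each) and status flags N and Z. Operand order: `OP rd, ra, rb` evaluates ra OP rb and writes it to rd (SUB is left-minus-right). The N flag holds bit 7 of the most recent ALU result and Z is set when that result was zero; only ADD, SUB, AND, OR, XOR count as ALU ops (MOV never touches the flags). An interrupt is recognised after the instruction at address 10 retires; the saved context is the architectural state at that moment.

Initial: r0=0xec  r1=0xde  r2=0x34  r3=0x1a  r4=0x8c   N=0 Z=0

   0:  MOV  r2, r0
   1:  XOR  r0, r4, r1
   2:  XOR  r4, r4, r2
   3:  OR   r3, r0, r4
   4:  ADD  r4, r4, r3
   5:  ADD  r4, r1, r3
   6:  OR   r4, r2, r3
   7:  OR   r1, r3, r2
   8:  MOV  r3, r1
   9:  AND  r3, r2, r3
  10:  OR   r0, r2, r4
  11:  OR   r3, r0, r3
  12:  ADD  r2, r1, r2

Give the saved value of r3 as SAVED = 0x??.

SAVED = 0xec

after  0: r0=0xec r1=0xde r2=0xec r3=0x1a r4=0x8c  N=0 Z=0
after  1: r0=0x52 r1=0xde r2=0xec r3=0x1a r4=0x8c  N=0 Z=0
after  2: r0=0x52 r1=0xde r2=0xec r3=0x1a r4=0x60  N=0 Z=0
after  3: r0=0x52 r1=0xde r2=0xec r3=0x72 r4=0x60  N=0 Z=0
after  4: r0=0x52 r1=0xde r2=0xec r3=0x72 r4=0xd2  N=1 Z=0
after  5: r0=0x52 r1=0xde r2=0xec r3=0x72 r4=0x50  N=0 Z=0
after  6: r0=0x52 r1=0xde r2=0xec r3=0x72 r4=0xfe  N=1 Z=0
after  7: r0=0x52 r1=0xfe r2=0xec r3=0x72 r4=0xfe  N=1 Z=0
after  8: r0=0x52 r1=0xfe r2=0xec r3=0xfe r4=0xfe  N=1 Z=0
after  9: r0=0x52 r1=0xfe r2=0xec r3=0xec r4=0xfe  N=1 Z=0
after 10: r0=0xfe r1=0xfe r2=0xec r3=0xec r4=0xfe  N=1 Z=0
-- IRQ taken; context saved, return-PC = 11 --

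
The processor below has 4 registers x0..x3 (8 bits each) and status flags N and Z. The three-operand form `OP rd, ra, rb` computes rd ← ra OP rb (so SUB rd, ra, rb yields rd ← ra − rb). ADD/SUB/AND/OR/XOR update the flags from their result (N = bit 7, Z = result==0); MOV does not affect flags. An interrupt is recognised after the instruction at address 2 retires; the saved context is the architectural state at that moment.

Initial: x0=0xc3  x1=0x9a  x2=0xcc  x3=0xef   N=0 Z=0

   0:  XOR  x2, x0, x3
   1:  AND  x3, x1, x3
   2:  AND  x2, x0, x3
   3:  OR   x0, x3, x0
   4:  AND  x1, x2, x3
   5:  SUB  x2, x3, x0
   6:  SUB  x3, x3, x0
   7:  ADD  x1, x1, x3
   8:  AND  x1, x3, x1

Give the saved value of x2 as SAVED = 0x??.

SAVED = 0x82

after  0: x0=0xc3 x1=0x9a x2=0x2c x3=0xef  N=0 Z=0
after  1: x0=0xc3 x1=0x9a x2=0x2c x3=0x8a  N=1 Z=0
after  2: x0=0xc3 x1=0x9a x2=0x82 x3=0x8a  N=1 Z=0
-- IRQ taken; context saved, return-PC = 3 --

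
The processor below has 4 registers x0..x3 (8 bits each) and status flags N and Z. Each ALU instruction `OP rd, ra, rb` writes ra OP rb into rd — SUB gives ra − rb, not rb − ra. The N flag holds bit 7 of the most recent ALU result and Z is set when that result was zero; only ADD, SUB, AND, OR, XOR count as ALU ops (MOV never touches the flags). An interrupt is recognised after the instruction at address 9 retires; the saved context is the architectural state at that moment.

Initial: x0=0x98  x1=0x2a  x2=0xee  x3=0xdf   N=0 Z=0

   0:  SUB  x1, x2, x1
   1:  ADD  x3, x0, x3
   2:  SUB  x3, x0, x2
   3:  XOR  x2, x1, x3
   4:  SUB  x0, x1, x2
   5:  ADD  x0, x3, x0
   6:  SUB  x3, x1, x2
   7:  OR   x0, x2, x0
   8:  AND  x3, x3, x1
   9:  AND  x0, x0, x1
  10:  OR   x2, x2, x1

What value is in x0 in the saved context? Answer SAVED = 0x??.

SAVED = 0x44

after  0: x0=0x98 x1=0xc4 x2=0xee x3=0xdf  N=1 Z=0
after  1: x0=0x98 x1=0xc4 x2=0xee x3=0x77  N=0 Z=0
after  2: x0=0x98 x1=0xc4 x2=0xee x3=0xaa  N=1 Z=0
after  3: x0=0x98 x1=0xc4 x2=0x6e x3=0xaa  N=0 Z=0
after  4: x0=0x56 x1=0xc4 x2=0x6e x3=0xaa  N=0 Z=0
after  5: x0=0x00 x1=0xc4 x2=0x6e x3=0xaa  N=0 Z=1
after  6: x0=0x00 x1=0xc4 x2=0x6e x3=0x56  N=0 Z=0
after  7: x0=0x6e x1=0xc4 x2=0x6e x3=0x56  N=0 Z=0
after  8: x0=0x6e x1=0xc4 x2=0x6e x3=0x44  N=0 Z=0
after  9: x0=0x44 x1=0xc4 x2=0x6e x3=0x44  N=0 Z=0
-- IRQ taken; context saved, return-PC = 10 --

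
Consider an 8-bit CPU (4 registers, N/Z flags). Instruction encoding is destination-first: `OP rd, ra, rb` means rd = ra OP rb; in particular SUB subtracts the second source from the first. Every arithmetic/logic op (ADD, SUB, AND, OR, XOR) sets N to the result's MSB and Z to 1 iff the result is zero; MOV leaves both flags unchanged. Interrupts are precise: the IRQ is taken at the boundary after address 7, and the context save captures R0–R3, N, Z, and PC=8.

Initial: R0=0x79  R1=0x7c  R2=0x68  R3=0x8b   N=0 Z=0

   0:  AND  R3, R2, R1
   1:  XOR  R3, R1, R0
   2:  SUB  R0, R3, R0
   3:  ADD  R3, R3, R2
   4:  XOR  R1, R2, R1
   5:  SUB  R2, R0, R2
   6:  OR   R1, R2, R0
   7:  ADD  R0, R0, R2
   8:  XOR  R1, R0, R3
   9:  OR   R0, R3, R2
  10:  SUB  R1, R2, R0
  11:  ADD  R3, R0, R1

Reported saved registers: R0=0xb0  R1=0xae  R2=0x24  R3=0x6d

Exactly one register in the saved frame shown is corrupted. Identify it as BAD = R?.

after  0: R0=0x79 R1=0x7c R2=0x68 R3=0x68  N=0 Z=0
after  1: R0=0x79 R1=0x7c R2=0x68 R3=0x05  N=0 Z=0
after  2: R0=0x8c R1=0x7c R2=0x68 R3=0x05  N=1 Z=0
after  3: R0=0x8c R1=0x7c R2=0x68 R3=0x6d  N=0 Z=0
after  4: R0=0x8c R1=0x14 R2=0x68 R3=0x6d  N=0 Z=0
after  5: R0=0x8c R1=0x14 R2=0x24 R3=0x6d  N=0 Z=0
after  6: R0=0x8c R1=0xac R2=0x24 R3=0x6d  N=1 Z=0
after  7: R0=0xb0 R1=0xac R2=0x24 R3=0x6d  N=1 Z=0
-- IRQ taken; context saved, return-PC = 8 --
mismatch: R1: reported 0xae vs actual 0xac

BAD = R1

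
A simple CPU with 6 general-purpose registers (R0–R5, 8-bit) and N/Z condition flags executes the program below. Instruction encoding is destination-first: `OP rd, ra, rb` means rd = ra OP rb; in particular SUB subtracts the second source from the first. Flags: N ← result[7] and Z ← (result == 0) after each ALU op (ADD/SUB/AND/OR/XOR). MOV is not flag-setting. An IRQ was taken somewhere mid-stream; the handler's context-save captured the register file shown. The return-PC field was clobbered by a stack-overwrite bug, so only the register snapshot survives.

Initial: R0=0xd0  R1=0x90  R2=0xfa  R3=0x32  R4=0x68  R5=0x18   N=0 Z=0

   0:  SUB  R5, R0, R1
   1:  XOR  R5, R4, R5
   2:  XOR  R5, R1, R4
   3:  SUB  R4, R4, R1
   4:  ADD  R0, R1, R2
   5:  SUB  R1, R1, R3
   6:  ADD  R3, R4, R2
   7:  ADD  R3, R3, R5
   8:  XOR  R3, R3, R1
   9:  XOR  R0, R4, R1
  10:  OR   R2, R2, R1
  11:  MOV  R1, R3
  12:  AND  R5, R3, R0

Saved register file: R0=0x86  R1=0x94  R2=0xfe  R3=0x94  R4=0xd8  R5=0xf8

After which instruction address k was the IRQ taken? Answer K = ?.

after  0: R0=0xd0 R1=0x90 R2=0xfa R3=0x32 R4=0x68 R5=0x40  N=0 Z=0
after  1: R0=0xd0 R1=0x90 R2=0xfa R3=0x32 R4=0x68 R5=0x28  N=0 Z=0
after  2: R0=0xd0 R1=0x90 R2=0xfa R3=0x32 R4=0x68 R5=0xf8  N=1 Z=0
after  3: R0=0xd0 R1=0x90 R2=0xfa R3=0x32 R4=0xd8 R5=0xf8  N=1 Z=0
after  4: R0=0x8a R1=0x90 R2=0xfa R3=0x32 R4=0xd8 R5=0xf8  N=1 Z=0
after  5: R0=0x8a R1=0x5e R2=0xfa R3=0x32 R4=0xd8 R5=0xf8  N=0 Z=0
after  6: R0=0x8a R1=0x5e R2=0xfa R3=0xd2 R4=0xd8 R5=0xf8  N=1 Z=0
after  7: R0=0x8a R1=0x5e R2=0xfa R3=0xca R4=0xd8 R5=0xf8  N=1 Z=0
after  8: R0=0x8a R1=0x5e R2=0xfa R3=0x94 R4=0xd8 R5=0xf8  N=1 Z=0
after  9: R0=0x86 R1=0x5e R2=0xfa R3=0x94 R4=0xd8 R5=0xf8  N=1 Z=0
after 10: R0=0x86 R1=0x5e R2=0xfe R3=0x94 R4=0xd8 R5=0xf8  N=1 Z=0
after 11: R0=0x86 R1=0x94 R2=0xfe R3=0x94 R4=0xd8 R5=0xf8  N=1 Z=0
-- IRQ taken; context saved, return-PC = 12 --

K = 11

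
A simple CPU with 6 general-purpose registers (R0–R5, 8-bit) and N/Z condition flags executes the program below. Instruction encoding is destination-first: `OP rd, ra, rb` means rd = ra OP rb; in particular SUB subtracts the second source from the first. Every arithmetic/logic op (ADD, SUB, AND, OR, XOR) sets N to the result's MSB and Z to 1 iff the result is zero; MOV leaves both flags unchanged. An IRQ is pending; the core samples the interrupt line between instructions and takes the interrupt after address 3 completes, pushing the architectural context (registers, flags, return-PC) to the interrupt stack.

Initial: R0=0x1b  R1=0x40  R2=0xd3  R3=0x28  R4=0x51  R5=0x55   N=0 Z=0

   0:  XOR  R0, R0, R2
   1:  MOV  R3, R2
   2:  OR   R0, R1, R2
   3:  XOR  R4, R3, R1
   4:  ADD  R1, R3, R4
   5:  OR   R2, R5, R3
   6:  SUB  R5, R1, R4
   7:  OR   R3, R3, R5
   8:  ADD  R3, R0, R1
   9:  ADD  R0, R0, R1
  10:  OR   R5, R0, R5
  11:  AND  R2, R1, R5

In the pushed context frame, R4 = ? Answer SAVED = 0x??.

after  0: R0=0xc8 R1=0x40 R2=0xd3 R3=0x28 R4=0x51 R5=0x55  N=1 Z=0
after  1: R0=0xc8 R1=0x40 R2=0xd3 R3=0xd3 R4=0x51 R5=0x55  N=1 Z=0
after  2: R0=0xd3 R1=0x40 R2=0xd3 R3=0xd3 R4=0x51 R5=0x55  N=1 Z=0
after  3: R0=0xd3 R1=0x40 R2=0xd3 R3=0xd3 R4=0x93 R5=0x55  N=1 Z=0
-- IRQ taken; context saved, return-PC = 4 --

SAVED = 0x93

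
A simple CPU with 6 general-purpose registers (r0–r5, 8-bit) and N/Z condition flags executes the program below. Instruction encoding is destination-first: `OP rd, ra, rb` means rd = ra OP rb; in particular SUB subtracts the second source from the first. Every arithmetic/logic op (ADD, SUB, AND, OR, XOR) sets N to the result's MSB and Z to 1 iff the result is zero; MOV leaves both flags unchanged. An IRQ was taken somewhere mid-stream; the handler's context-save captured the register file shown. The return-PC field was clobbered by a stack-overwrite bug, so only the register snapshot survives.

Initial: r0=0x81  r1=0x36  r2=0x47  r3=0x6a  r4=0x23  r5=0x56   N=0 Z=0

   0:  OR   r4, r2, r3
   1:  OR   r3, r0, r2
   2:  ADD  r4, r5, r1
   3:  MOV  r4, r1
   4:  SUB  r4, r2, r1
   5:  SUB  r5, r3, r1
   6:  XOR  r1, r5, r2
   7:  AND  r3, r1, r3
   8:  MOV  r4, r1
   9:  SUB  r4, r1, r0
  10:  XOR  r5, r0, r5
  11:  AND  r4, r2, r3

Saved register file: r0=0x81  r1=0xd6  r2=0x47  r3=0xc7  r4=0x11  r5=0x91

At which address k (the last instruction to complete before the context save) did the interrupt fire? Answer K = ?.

K = 6

after  0: r0=0x81 r1=0x36 r2=0x47 r3=0x6a r4=0x6f r5=0x56  N=0 Z=0
after  1: r0=0x81 r1=0x36 r2=0x47 r3=0xc7 r4=0x6f r5=0x56  N=1 Z=0
after  2: r0=0x81 r1=0x36 r2=0x47 r3=0xc7 r4=0x8c r5=0x56  N=1 Z=0
after  3: r0=0x81 r1=0x36 r2=0x47 r3=0xc7 r4=0x36 r5=0x56  N=1 Z=0
after  4: r0=0x81 r1=0x36 r2=0x47 r3=0xc7 r4=0x11 r5=0x56  N=0 Z=0
after  5: r0=0x81 r1=0x36 r2=0x47 r3=0xc7 r4=0x11 r5=0x91  N=1 Z=0
after  6: r0=0x81 r1=0xd6 r2=0x47 r3=0xc7 r4=0x11 r5=0x91  N=1 Z=0
-- IRQ taken; context saved, return-PC = 7 --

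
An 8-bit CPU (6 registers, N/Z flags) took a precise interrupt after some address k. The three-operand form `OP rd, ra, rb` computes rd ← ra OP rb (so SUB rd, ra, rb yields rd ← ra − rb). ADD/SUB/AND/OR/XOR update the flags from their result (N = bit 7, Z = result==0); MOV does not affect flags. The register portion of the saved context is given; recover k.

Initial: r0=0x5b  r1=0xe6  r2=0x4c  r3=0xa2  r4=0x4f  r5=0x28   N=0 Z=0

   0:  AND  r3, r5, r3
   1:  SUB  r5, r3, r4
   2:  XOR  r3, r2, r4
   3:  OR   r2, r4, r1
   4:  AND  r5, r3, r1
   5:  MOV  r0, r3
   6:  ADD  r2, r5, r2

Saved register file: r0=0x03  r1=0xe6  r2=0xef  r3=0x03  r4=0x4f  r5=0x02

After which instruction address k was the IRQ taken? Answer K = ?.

K = 5

after  0: r0=0x5b r1=0xe6 r2=0x4c r3=0x20 r4=0x4f r5=0x28  N=0 Z=0
after  1: r0=0x5b r1=0xe6 r2=0x4c r3=0x20 r4=0x4f r5=0xd1  N=1 Z=0
after  2: r0=0x5b r1=0xe6 r2=0x4c r3=0x03 r4=0x4f r5=0xd1  N=0 Z=0
after  3: r0=0x5b r1=0xe6 r2=0xef r3=0x03 r4=0x4f r5=0xd1  N=1 Z=0
after  4: r0=0x5b r1=0xe6 r2=0xef r3=0x03 r4=0x4f r5=0x02  N=0 Z=0
after  5: r0=0x03 r1=0xe6 r2=0xef r3=0x03 r4=0x4f r5=0x02  N=0 Z=0
-- IRQ taken; context saved, return-PC = 6 --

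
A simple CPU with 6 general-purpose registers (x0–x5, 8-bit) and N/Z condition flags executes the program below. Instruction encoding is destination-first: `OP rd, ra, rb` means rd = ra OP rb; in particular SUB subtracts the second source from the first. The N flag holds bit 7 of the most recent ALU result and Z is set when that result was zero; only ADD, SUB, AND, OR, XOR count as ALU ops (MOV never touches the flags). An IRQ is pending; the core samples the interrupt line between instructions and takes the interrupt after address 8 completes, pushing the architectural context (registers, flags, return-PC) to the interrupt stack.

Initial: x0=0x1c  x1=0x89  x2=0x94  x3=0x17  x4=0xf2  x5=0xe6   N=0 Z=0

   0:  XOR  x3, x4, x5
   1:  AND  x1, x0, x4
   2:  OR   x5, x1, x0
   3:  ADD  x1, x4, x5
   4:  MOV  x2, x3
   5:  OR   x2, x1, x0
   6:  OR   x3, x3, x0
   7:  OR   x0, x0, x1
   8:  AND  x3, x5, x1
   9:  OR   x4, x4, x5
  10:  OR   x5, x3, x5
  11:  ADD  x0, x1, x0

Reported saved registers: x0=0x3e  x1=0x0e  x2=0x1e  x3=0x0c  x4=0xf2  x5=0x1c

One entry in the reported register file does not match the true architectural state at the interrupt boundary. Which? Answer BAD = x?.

BAD = x0

after  0: x0=0x1c x1=0x89 x2=0x94 x3=0x14 x4=0xf2 x5=0xe6  N=0 Z=0
after  1: x0=0x1c x1=0x10 x2=0x94 x3=0x14 x4=0xf2 x5=0xe6  N=0 Z=0
after  2: x0=0x1c x1=0x10 x2=0x94 x3=0x14 x4=0xf2 x5=0x1c  N=0 Z=0
after  3: x0=0x1c x1=0x0e x2=0x94 x3=0x14 x4=0xf2 x5=0x1c  N=0 Z=0
after  4: x0=0x1c x1=0x0e x2=0x14 x3=0x14 x4=0xf2 x5=0x1c  N=0 Z=0
after  5: x0=0x1c x1=0x0e x2=0x1e x3=0x14 x4=0xf2 x5=0x1c  N=0 Z=0
after  6: x0=0x1c x1=0x0e x2=0x1e x3=0x1c x4=0xf2 x5=0x1c  N=0 Z=0
after  7: x0=0x1e x1=0x0e x2=0x1e x3=0x1c x4=0xf2 x5=0x1c  N=0 Z=0
after  8: x0=0x1e x1=0x0e x2=0x1e x3=0x0c x4=0xf2 x5=0x1c  N=0 Z=0
-- IRQ taken; context saved, return-PC = 9 --
mismatch: x0: reported 0x3e vs actual 0x1e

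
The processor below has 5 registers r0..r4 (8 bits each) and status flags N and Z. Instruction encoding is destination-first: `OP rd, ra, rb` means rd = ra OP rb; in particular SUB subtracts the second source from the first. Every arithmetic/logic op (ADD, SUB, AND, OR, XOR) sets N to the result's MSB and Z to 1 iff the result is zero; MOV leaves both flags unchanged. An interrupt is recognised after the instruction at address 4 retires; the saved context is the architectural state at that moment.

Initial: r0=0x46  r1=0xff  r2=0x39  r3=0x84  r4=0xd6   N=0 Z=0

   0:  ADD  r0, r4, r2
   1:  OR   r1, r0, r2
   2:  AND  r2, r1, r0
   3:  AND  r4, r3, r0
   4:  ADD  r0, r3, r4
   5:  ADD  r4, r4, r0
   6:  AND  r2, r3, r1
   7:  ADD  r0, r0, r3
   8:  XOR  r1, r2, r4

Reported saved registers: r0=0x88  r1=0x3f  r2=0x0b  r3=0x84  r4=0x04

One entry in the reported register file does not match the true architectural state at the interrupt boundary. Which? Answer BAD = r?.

after  0: r0=0x0f r1=0xff r2=0x39 r3=0x84 r4=0xd6  N=0 Z=0
after  1: r0=0x0f r1=0x3f r2=0x39 r3=0x84 r4=0xd6  N=0 Z=0
after  2: r0=0x0f r1=0x3f r2=0x0f r3=0x84 r4=0xd6  N=0 Z=0
after  3: r0=0x0f r1=0x3f r2=0x0f r3=0x84 r4=0x04  N=0 Z=0
after  4: r0=0x88 r1=0x3f r2=0x0f r3=0x84 r4=0x04  N=1 Z=0
-- IRQ taken; context saved, return-PC = 5 --
mismatch: r2: reported 0x0b vs actual 0x0f

BAD = r2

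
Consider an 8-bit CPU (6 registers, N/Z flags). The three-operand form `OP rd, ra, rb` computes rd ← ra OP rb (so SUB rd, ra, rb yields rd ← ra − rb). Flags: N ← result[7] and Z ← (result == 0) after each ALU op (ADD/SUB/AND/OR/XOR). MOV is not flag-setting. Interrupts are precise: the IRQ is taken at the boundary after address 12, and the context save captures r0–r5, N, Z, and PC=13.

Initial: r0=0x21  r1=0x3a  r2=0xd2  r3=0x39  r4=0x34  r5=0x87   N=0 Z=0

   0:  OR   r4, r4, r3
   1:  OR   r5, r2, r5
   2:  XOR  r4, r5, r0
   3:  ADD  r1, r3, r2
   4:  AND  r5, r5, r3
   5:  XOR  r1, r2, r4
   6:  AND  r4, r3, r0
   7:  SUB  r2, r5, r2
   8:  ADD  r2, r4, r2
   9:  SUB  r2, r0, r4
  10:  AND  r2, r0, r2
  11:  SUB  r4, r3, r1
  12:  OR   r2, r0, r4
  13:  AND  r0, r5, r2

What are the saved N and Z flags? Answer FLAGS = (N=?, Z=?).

FLAGS = (N=0, Z=0)

after  0: r0=0x21 r1=0x3a r2=0xd2 r3=0x39 r4=0x3d r5=0x87  N=0 Z=0
after  1: r0=0x21 r1=0x3a r2=0xd2 r3=0x39 r4=0x3d r5=0xd7  N=1 Z=0
after  2: r0=0x21 r1=0x3a r2=0xd2 r3=0x39 r4=0xf6 r5=0xd7  N=1 Z=0
after  3: r0=0x21 r1=0x0b r2=0xd2 r3=0x39 r4=0xf6 r5=0xd7  N=0 Z=0
after  4: r0=0x21 r1=0x0b r2=0xd2 r3=0x39 r4=0xf6 r5=0x11  N=0 Z=0
after  5: r0=0x21 r1=0x24 r2=0xd2 r3=0x39 r4=0xf6 r5=0x11  N=0 Z=0
after  6: r0=0x21 r1=0x24 r2=0xd2 r3=0x39 r4=0x21 r5=0x11  N=0 Z=0
after  7: r0=0x21 r1=0x24 r2=0x3f r3=0x39 r4=0x21 r5=0x11  N=0 Z=0
after  8: r0=0x21 r1=0x24 r2=0x60 r3=0x39 r4=0x21 r5=0x11  N=0 Z=0
after  9: r0=0x21 r1=0x24 r2=0x00 r3=0x39 r4=0x21 r5=0x11  N=0 Z=1
after 10: r0=0x21 r1=0x24 r2=0x00 r3=0x39 r4=0x21 r5=0x11  N=0 Z=1
after 11: r0=0x21 r1=0x24 r2=0x00 r3=0x39 r4=0x15 r5=0x11  N=0 Z=0
after 12: r0=0x21 r1=0x24 r2=0x35 r3=0x39 r4=0x15 r5=0x11  N=0 Z=0
-- IRQ taken; context saved, return-PC = 13 --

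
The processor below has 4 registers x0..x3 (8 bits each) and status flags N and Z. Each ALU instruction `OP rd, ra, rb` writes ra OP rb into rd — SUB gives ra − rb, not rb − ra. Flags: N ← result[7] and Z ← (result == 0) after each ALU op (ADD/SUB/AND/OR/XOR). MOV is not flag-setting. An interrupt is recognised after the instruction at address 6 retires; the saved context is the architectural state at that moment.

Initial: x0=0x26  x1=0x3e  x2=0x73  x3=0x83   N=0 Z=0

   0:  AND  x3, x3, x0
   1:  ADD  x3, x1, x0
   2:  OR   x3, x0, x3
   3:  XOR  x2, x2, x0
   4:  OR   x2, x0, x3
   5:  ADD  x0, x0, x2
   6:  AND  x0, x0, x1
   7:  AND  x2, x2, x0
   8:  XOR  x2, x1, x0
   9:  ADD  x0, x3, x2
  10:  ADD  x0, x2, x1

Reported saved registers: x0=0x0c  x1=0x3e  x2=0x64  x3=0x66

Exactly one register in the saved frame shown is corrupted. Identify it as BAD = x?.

after  0: x0=0x26 x1=0x3e x2=0x73 x3=0x02  N=0 Z=0
after  1: x0=0x26 x1=0x3e x2=0x73 x3=0x64  N=0 Z=0
after  2: x0=0x26 x1=0x3e x2=0x73 x3=0x66  N=0 Z=0
after  3: x0=0x26 x1=0x3e x2=0x55 x3=0x66  N=0 Z=0
after  4: x0=0x26 x1=0x3e x2=0x66 x3=0x66  N=0 Z=0
after  5: x0=0x8c x1=0x3e x2=0x66 x3=0x66  N=1 Z=0
after  6: x0=0x0c x1=0x3e x2=0x66 x3=0x66  N=0 Z=0
-- IRQ taken; context saved, return-PC = 7 --
mismatch: x2: reported 0x64 vs actual 0x66

BAD = x2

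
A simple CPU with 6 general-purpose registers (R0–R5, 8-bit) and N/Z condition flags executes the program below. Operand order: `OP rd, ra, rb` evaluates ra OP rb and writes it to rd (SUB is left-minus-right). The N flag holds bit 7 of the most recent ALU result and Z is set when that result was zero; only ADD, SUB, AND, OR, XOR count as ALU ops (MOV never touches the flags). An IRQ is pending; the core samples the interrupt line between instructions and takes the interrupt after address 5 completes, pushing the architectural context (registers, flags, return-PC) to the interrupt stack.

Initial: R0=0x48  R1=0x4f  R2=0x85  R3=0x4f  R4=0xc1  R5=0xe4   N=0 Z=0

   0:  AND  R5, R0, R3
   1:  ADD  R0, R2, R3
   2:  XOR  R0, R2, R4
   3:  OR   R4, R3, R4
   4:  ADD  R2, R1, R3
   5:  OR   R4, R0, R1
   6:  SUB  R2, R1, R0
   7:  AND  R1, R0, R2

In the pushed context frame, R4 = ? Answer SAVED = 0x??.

SAVED = 0x4f

after  0: R0=0x48 R1=0x4f R2=0x85 R3=0x4f R4=0xc1 R5=0x48  N=0 Z=0
after  1: R0=0xd4 R1=0x4f R2=0x85 R3=0x4f R4=0xc1 R5=0x48  N=1 Z=0
after  2: R0=0x44 R1=0x4f R2=0x85 R3=0x4f R4=0xc1 R5=0x48  N=0 Z=0
after  3: R0=0x44 R1=0x4f R2=0x85 R3=0x4f R4=0xcf R5=0x48  N=1 Z=0
after  4: R0=0x44 R1=0x4f R2=0x9e R3=0x4f R4=0xcf R5=0x48  N=1 Z=0
after  5: R0=0x44 R1=0x4f R2=0x9e R3=0x4f R4=0x4f R5=0x48  N=0 Z=0
-- IRQ taken; context saved, return-PC = 6 --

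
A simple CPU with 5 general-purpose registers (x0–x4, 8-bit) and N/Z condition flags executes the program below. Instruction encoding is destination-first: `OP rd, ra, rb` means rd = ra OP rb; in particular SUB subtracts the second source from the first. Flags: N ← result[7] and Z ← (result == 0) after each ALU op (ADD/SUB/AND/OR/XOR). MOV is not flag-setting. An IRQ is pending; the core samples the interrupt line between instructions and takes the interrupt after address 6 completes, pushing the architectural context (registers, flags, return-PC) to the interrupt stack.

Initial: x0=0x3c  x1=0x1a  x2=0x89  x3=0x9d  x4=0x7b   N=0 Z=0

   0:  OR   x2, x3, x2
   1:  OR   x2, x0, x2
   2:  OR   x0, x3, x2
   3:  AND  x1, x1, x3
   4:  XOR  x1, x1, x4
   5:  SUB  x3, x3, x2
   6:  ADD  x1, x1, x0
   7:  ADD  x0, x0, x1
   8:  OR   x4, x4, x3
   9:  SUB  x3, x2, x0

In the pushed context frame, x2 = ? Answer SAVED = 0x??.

SAVED = 0xbd

after  0: x0=0x3c x1=0x1a x2=0x9d x3=0x9d x4=0x7b  N=1 Z=0
after  1: x0=0x3c x1=0x1a x2=0xbd x3=0x9d x4=0x7b  N=1 Z=0
after  2: x0=0xbd x1=0x1a x2=0xbd x3=0x9d x4=0x7b  N=1 Z=0
after  3: x0=0xbd x1=0x18 x2=0xbd x3=0x9d x4=0x7b  N=0 Z=0
after  4: x0=0xbd x1=0x63 x2=0xbd x3=0x9d x4=0x7b  N=0 Z=0
after  5: x0=0xbd x1=0x63 x2=0xbd x3=0xe0 x4=0x7b  N=1 Z=0
after  6: x0=0xbd x1=0x20 x2=0xbd x3=0xe0 x4=0x7b  N=0 Z=0
-- IRQ taken; context saved, return-PC = 7 --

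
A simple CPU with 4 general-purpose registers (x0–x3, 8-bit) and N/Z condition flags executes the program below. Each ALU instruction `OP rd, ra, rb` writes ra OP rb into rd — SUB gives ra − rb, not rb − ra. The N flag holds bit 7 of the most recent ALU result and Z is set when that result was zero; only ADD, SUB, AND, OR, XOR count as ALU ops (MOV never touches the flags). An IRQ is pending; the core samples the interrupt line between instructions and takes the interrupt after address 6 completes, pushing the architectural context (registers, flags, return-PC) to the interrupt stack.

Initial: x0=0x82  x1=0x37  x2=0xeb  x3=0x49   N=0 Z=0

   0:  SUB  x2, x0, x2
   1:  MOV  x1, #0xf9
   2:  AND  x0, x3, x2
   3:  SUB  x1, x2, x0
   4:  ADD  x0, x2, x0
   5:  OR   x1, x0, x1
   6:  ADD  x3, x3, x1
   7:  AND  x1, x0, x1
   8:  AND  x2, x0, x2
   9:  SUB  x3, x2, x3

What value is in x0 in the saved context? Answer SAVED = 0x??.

after  0: x0=0x82 x1=0x37 x2=0x97 x3=0x49  N=1 Z=0
after  1: x0=0x82 x1=0xf9 x2=0x97 x3=0x49  N=1 Z=0
after  2: x0=0x01 x1=0xf9 x2=0x97 x3=0x49  N=0 Z=0
after  3: x0=0x01 x1=0x96 x2=0x97 x3=0x49  N=1 Z=0
after  4: x0=0x98 x1=0x96 x2=0x97 x3=0x49  N=1 Z=0
after  5: x0=0x98 x1=0x9e x2=0x97 x3=0x49  N=1 Z=0
after  6: x0=0x98 x1=0x9e x2=0x97 x3=0xe7  N=1 Z=0
-- IRQ taken; context saved, return-PC = 7 --

SAVED = 0x98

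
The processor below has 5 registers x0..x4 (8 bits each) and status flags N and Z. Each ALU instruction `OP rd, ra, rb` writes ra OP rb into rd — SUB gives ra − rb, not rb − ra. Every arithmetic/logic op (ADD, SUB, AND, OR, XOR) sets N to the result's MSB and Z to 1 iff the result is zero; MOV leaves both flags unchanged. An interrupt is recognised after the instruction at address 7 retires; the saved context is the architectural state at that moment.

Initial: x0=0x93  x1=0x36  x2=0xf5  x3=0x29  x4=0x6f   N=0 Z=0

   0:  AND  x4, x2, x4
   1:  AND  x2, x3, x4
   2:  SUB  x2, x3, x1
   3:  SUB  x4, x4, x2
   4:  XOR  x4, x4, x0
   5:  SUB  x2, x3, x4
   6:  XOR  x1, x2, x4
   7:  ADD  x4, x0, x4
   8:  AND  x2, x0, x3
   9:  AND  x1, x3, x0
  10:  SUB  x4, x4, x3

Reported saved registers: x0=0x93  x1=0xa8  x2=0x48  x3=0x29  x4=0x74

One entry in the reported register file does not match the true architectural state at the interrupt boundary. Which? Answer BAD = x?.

after  0: x0=0x93 x1=0x36 x2=0xf5 x3=0x29 x4=0x65  N=0 Z=0
after  1: x0=0x93 x1=0x36 x2=0x21 x3=0x29 x4=0x65  N=0 Z=0
after  2: x0=0x93 x1=0x36 x2=0xf3 x3=0x29 x4=0x65  N=1 Z=0
after  3: x0=0x93 x1=0x36 x2=0xf3 x3=0x29 x4=0x72  N=0 Z=0
after  4: x0=0x93 x1=0x36 x2=0xf3 x3=0x29 x4=0xe1  N=1 Z=0
after  5: x0=0x93 x1=0x36 x2=0x48 x3=0x29 x4=0xe1  N=0 Z=0
after  6: x0=0x93 x1=0xa9 x2=0x48 x3=0x29 x4=0xe1  N=1 Z=0
after  7: x0=0x93 x1=0xa9 x2=0x48 x3=0x29 x4=0x74  N=0 Z=0
-- IRQ taken; context saved, return-PC = 8 --
mismatch: x1: reported 0xa8 vs actual 0xa9

BAD = x1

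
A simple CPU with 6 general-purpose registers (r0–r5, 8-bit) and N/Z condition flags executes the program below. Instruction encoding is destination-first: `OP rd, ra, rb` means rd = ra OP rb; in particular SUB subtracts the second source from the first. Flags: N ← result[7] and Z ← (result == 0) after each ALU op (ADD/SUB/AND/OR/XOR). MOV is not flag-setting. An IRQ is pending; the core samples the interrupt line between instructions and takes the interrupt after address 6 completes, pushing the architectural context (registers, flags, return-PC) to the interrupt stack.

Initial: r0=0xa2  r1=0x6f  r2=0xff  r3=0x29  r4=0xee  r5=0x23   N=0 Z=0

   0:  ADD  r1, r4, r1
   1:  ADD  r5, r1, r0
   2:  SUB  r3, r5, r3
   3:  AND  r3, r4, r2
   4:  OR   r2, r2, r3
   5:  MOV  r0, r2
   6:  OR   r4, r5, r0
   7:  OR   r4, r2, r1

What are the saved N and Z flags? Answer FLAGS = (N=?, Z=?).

after  0: r0=0xa2 r1=0x5d r2=0xff r3=0x29 r4=0xee r5=0x23  N=0 Z=0
after  1: r0=0xa2 r1=0x5d r2=0xff r3=0x29 r4=0xee r5=0xff  N=1 Z=0
after  2: r0=0xa2 r1=0x5d r2=0xff r3=0xd6 r4=0xee r5=0xff  N=1 Z=0
after  3: r0=0xa2 r1=0x5d r2=0xff r3=0xee r4=0xee r5=0xff  N=1 Z=0
after  4: r0=0xa2 r1=0x5d r2=0xff r3=0xee r4=0xee r5=0xff  N=1 Z=0
after  5: r0=0xff r1=0x5d r2=0xff r3=0xee r4=0xee r5=0xff  N=1 Z=0
after  6: r0=0xff r1=0x5d r2=0xff r3=0xee r4=0xff r5=0xff  N=1 Z=0
-- IRQ taken; context saved, return-PC = 7 --

FLAGS = (N=1, Z=0)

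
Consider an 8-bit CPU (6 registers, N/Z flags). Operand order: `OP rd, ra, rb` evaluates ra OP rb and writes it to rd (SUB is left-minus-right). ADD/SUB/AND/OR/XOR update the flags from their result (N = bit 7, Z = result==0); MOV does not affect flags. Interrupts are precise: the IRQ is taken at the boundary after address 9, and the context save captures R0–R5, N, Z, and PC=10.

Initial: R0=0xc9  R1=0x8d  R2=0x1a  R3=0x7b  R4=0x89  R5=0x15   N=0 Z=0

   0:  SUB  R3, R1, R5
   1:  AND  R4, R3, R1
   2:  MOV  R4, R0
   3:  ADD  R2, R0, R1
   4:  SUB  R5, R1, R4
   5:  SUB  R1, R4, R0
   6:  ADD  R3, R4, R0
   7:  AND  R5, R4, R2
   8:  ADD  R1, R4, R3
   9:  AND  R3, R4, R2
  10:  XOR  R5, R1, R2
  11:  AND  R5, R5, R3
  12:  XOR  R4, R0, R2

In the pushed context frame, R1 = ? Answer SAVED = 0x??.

after  0: R0=0xc9 R1=0x8d R2=0x1a R3=0x78 R4=0x89 R5=0x15  N=0 Z=0
after  1: R0=0xc9 R1=0x8d R2=0x1a R3=0x78 R4=0x08 R5=0x15  N=0 Z=0
after  2: R0=0xc9 R1=0x8d R2=0x1a R3=0x78 R4=0xc9 R5=0x15  N=0 Z=0
after  3: R0=0xc9 R1=0x8d R2=0x56 R3=0x78 R4=0xc9 R5=0x15  N=0 Z=0
after  4: R0=0xc9 R1=0x8d R2=0x56 R3=0x78 R4=0xc9 R5=0xc4  N=1 Z=0
after  5: R0=0xc9 R1=0x00 R2=0x56 R3=0x78 R4=0xc9 R5=0xc4  N=0 Z=1
after  6: R0=0xc9 R1=0x00 R2=0x56 R3=0x92 R4=0xc9 R5=0xc4  N=1 Z=0
after  7: R0=0xc9 R1=0x00 R2=0x56 R3=0x92 R4=0xc9 R5=0x40  N=0 Z=0
after  8: R0=0xc9 R1=0x5b R2=0x56 R3=0x92 R4=0xc9 R5=0x40  N=0 Z=0
after  9: R0=0xc9 R1=0x5b R2=0x56 R3=0x40 R4=0xc9 R5=0x40  N=0 Z=0
-- IRQ taken; context saved, return-PC = 10 --

SAVED = 0x5b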